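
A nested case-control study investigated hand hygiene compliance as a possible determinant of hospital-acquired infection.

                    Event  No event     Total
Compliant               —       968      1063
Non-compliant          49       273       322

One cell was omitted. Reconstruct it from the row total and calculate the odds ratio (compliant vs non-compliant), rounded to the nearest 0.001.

0.547

The missing cell is in the exposed row: 1063 − 968 = 95.
So a = 95, b = 968, c = 49, d = 273.
OR = (a·d)/(b·c) = (95 × 273) / (968 × 49) = 25935 / 47432 = 0.54678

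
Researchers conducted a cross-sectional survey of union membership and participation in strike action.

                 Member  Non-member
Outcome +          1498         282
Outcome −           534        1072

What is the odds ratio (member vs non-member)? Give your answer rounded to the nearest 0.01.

Reading the table with exposure as columns: a = 1498 (Member, case), b = 534 (Member, non-case), c = 282 (Non-member, case), d = 1072.
OR = (a·d)/(b·c) = (1498 × 1072) / (534 × 282) = 1605856 / 150588 = 10.66390
The odds of participation in strike action are about 10.66 times as high in the member group.

10.66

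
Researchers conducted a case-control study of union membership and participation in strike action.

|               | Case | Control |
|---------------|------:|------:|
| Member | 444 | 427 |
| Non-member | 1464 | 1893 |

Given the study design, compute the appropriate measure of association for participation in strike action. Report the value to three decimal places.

Cells: a = 444, b = 427, c = 1464, d = 1893.
This is a case-control study: participants were sampled on outcome status, so risks in the source population cannot be estimated directly — relative risk is not valid here. The odds ratio is the appropriate measure.
OR = (a·d)/(b·c) = (444 × 1893) / (427 × 1464) = 840492 / 625128 = 1.34451

1.345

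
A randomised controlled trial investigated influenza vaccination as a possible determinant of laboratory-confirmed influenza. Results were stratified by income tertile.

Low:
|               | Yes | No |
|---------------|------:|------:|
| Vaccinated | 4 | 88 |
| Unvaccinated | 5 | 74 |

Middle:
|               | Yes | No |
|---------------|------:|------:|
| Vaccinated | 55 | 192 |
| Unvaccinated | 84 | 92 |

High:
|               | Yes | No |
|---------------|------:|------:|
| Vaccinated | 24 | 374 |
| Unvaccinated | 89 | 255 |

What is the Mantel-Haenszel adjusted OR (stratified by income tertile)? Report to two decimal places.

0.26

OR_MH = Σ(aᵢdᵢ/nᵢ) / Σ(bᵢcᵢ/nᵢ), where nᵢ is the stratum total.
Stratum 1 (Low): n = 171; a·d/n = 4·74/171 = 1.7310; b·c/n = 88·5/171 = 2.5731
Stratum 2 (Middle): n = 423; a·d/n = 55·92/423 = 11.9622; b·c/n = 192·84/423 = 38.1277
Stratum 3 (High): n = 742; a·d/n = 24·255/742 = 8.2480; b·c/n = 374·89/742 = 44.8598
OR_MH = (1.7310 + 11.9622 + 8.2480) / (2.5731 + 38.1277 + 44.8598) = 21.9411 / 85.5606 = 0.25644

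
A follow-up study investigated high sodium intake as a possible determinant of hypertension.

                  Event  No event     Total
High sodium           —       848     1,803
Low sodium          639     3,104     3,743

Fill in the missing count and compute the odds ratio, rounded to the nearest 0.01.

The missing cell is in the exposed row: 1803 − 848 = 955.
So a = 955, b = 848, c = 639, d = 3104.
OR = (a·d)/(b·c) = (955 × 3104) / (848 × 639) = 2964320 / 541872 = 5.47052

5.47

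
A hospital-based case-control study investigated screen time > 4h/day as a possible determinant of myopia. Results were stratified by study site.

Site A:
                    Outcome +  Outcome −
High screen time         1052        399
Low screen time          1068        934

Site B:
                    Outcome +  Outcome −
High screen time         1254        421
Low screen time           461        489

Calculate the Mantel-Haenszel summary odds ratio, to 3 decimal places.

2.626

OR_MH = Σ(aᵢdᵢ/nᵢ) / Σ(bᵢcᵢ/nᵢ), where nᵢ is the stratum total.
Stratum 1 (Site A): n = 3453; a·d/n = 1052·934/3453 = 284.5549; b·c/n = 399·1068/3453 = 123.4092
Stratum 2 (Site B): n = 2625; a·d/n = 1254·489/2625 = 233.6023; b·c/n = 421·461/2625 = 73.9356
OR_MH = (284.5549 + 233.6023) / (123.4092 + 73.9356) = 518.1572 / 197.3448 = 2.62564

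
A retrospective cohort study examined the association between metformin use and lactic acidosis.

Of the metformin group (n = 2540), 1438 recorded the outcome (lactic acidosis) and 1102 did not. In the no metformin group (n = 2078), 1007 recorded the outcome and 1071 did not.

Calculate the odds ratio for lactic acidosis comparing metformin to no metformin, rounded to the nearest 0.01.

1.39

From the description: a = 1438, b = 1102, c = 1007, d = 1071.
OR = (a·d)/(b·c) = (1438 × 1071) / (1102 × 1007) = 1540098 / 1109714 = 1.38783
The odds of lactic acidosis are about 1.39 times as high in the metformin group.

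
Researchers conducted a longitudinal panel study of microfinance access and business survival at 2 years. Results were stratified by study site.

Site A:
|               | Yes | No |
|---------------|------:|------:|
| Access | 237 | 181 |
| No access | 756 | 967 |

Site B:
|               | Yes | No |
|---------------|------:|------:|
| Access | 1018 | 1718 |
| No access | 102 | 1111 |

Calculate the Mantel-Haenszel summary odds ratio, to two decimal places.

3.63

OR_MH = Σ(aᵢdᵢ/nᵢ) / Σ(bᵢcᵢ/nᵢ), where nᵢ is the stratum total.
Stratum 1 (Site A): n = 2141; a·d/n = 237·967/2141 = 107.0430; b·c/n = 181·756/2141 = 63.9122
Stratum 2 (Site B): n = 3949; a·d/n = 1018·1111/3949 = 286.4011; b·c/n = 1718·102/3949 = 44.3748
OR_MH = (107.0430 + 286.4011) / (63.9122 + 44.3748) = 393.4441 / 108.2870 = 3.63335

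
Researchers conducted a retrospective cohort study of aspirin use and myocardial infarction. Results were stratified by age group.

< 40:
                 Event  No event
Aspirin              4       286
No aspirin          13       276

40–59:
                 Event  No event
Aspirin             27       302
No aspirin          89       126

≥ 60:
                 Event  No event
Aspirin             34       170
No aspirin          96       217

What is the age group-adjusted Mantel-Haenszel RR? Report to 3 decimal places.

RR_MH = Σ(aᵢ·n₀ᵢ/nᵢ) / Σ(cᵢ·n₁ᵢ/nᵢ), with n₁ᵢ = aᵢ+bᵢ (exposed), n₀ᵢ = cᵢ+dᵢ (unexposed), nᵢ = n₁ᵢ+n₀ᵢ.
Stratum 1 (< 40): n₁ = 290, n₀ = 289, n = 579; a·n₀/n = 4·289/579 = 1.9965; c·n₁/n = 13·290/579 = 6.5112
Stratum 2 (40–59): n₁ = 329, n₀ = 215, n = 544; a·n₀/n = 27·215/544 = 10.6710; c·n₁/n = 89·329/544 = 53.8254
Stratum 3 (≥ 60): n₁ = 204, n₀ = 313, n = 517; a·n₀/n = 34·313/517 = 20.5841; c·n₁/n = 96·204/517 = 37.8801
RR_MH = (1.9965 + 10.6710 + 20.5841) / (6.5112 + 53.8254 + 37.8801) = 33.2516 / 98.2167 = 0.33855

0.339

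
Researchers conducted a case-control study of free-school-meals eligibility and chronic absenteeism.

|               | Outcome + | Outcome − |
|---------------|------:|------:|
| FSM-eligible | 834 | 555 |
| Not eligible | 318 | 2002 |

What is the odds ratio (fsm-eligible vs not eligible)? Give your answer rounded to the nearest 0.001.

Cells: a = 834, b = 555, c = 318, d = 2002.
OR = (a·d)/(b·c) = (834 × 2002) / (555 × 318) = 1669668 / 176490 = 9.46041
The odds of chronic absenteeism are about 9.46 times as high in the fsm-eligible group.

9.460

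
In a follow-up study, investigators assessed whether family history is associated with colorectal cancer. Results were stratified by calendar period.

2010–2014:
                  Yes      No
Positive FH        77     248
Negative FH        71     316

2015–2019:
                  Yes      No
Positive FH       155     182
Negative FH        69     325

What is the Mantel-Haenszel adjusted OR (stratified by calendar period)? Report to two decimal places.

OR_MH = Σ(aᵢdᵢ/nᵢ) / Σ(bᵢcᵢ/nᵢ), where nᵢ is the stratum total.
Stratum 1 (2010–2014): n = 712; a·d/n = 77·316/712 = 34.1742; b·c/n = 248·71/712 = 24.7303
Stratum 2 (2015–2019): n = 731; a·d/n = 155·325/731 = 68.9124; b·c/n = 182·69/731 = 17.1792
OR_MH = (34.1742 + 68.9124) / (24.7303 + 17.1792) = 103.0866 / 41.9095 = 2.45974

2.46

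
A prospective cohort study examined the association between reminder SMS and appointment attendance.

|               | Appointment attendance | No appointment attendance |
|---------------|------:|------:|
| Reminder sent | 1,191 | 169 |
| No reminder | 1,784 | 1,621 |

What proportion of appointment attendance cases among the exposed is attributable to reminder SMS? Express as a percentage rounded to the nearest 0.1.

40.2

Cells: a = 1191, b = 169, c = 1784, d = 1621.
Risk in exposed = 1191/1360 = 0.87574; risk in unexposed = 1784/3405 = 0.52394.
RR = 0.87574/0.52394 = 1.67146
AR% = (RR − 1)/RR × 100 = (1.67146 − 1)/1.67146 × 100 = 40.1719%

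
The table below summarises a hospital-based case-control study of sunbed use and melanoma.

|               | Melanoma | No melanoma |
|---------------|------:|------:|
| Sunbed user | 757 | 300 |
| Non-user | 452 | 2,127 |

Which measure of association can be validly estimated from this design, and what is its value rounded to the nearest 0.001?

11.874

Cells: a = 757, b = 300, c = 452, d = 2127.
This is a hospital-based case-control study: participants were sampled on outcome status, so risks in the source population cannot be estimated directly — relative risk is not valid here. The odds ratio is the appropriate measure.
OR = (a·d)/(b·c) = (757 × 2127) / (300 × 452) = 1610139 / 135600 = 11.87418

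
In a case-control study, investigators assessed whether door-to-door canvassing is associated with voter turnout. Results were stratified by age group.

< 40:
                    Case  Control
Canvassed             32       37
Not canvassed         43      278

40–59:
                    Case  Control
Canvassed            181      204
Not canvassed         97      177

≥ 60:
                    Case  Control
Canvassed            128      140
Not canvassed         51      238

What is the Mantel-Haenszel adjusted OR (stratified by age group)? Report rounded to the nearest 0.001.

OR_MH = Σ(aᵢdᵢ/nᵢ) / Σ(bᵢcᵢ/nᵢ), where nᵢ is the stratum total.
Stratum 1 (< 40): n = 390; a·d/n = 32·278/390 = 22.8103; b·c/n = 37·43/390 = 4.0795
Stratum 2 (40–59): n = 659; a·d/n = 181·177/659 = 48.6146; b·c/n = 204·97/659 = 30.0273
Stratum 3 (≥ 60): n = 557; a·d/n = 128·238/557 = 54.6930; b·c/n = 140·51/557 = 12.8187
OR_MH = (22.8103 + 48.6146 + 54.6930) / (4.0795 + 30.0273 + 12.8187) = 126.1178 / 46.9255 = 2.68762

2.688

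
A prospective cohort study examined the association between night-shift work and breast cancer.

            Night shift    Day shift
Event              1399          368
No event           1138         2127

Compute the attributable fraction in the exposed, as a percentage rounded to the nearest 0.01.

73.25

Reading the table with exposure as columns: a = 1399 (Night shift, case), b = 1138 (Night shift, non-case), c = 368 (Day shift, case), d = 2127.
Risk in exposed = 1399/2537 = 0.55144; risk in unexposed = 368/2495 = 0.14749.
RR = 0.55144/0.14749 = 3.73869
AR% = (RR − 1)/RR × 100 = (3.73869 − 1)/3.73869 × 100 = 73.2527%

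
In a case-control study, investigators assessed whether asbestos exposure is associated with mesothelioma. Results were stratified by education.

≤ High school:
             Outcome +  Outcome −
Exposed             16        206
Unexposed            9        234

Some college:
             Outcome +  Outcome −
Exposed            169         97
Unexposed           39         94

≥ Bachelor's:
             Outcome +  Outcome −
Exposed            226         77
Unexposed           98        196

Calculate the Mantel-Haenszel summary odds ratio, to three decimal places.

OR_MH = Σ(aᵢdᵢ/nᵢ) / Σ(bᵢcᵢ/nᵢ), where nᵢ is the stratum total.
Stratum 1 (≤ High school): n = 465; a·d/n = 16·234/465 = 8.0516; b·c/n = 206·9/465 = 3.9871
Stratum 2 (Some college): n = 399; a·d/n = 169·94/399 = 39.8145; b·c/n = 97·39/399 = 9.4812
Stratum 3 (≥ Bachelor's): n = 597; a·d/n = 226·196/597 = 74.1977; b·c/n = 77·98/597 = 12.6399
OR_MH = (8.0516 + 39.8145 + 74.1977) / (3.9871 + 9.4812 + 12.6399) = 122.0638 / 26.1082 = 4.67531

4.675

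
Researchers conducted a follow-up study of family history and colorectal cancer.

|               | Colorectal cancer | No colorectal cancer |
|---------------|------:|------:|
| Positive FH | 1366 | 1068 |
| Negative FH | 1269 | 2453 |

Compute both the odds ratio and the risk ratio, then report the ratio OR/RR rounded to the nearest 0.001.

1.502

Cells: a = 1366, b = 1068, c = 1269, d = 2453.
OR = (1366·2453)/(1068·1269) = 3350798/1355292 = 2.47238
Risk in exposed = 1366/2434 = 0.56122; risk in unexposed = 1269/3722 = 0.34095; RR = 1.64606
OR/RR = 2.47238 / 1.64606 = 1.50200
The outcome is not rare, so the OR lies further from 1 than the RR.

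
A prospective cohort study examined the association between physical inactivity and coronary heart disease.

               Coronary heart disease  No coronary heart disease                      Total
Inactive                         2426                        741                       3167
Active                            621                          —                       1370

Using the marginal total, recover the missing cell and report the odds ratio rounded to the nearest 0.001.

The missing cell is in the unexposed row: 1370 − 621 = 749.
So a = 2426, b = 741, c = 621, d = 749.
OR = (a·d)/(b·c) = (2426 × 749) / (741 × 621) = 1817074 / 460161 = 3.94878

3.949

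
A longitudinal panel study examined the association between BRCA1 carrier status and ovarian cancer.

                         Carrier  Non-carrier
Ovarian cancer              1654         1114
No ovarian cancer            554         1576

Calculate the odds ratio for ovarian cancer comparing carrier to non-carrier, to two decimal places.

Reading the table with exposure as columns: a = 1654 (Carrier, case), b = 554 (Carrier, non-case), c = 1114 (Non-carrier, case), d = 1576.
OR = (a·d)/(b·c) = (1654 × 1576) / (554 × 1114) = 2606704 / 617156 = 4.22374
The odds of ovarian cancer are about 4.22 times as high in the carrier group.

4.22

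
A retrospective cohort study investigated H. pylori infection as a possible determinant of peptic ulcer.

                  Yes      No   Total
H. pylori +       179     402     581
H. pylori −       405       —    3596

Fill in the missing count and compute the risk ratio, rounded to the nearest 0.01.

The missing cell is in the unexposed row: 3596 − 405 = 3191.
So a = 179, b = 402, c = 405, d = 3191.
RR = [a/(a+b)] / [c/(c+d)] = (179/581) / (405/3596) = 0.30809/0.11263 = 2.73553

2.74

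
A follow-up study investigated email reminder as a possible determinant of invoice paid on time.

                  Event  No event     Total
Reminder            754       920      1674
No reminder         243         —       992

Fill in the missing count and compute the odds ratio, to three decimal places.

2.526

The missing cell is in the unexposed row: 992 − 243 = 749.
So a = 754, b = 920, c = 243, d = 749.
OR = (a·d)/(b·c) = (754 × 749) / (920 × 243) = 564746 / 223560 = 2.52615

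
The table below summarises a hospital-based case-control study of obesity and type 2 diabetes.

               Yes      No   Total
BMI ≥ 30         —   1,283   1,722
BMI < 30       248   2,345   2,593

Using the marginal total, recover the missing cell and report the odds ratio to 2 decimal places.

The missing cell is in the exposed row: 1722 − 1283 = 439.
So a = 439, b = 1283, c = 248, d = 2345.
OR = (a·d)/(b·c) = (439 × 2345) / (1283 × 248) = 1029455 / 318184 = 3.23541

3.24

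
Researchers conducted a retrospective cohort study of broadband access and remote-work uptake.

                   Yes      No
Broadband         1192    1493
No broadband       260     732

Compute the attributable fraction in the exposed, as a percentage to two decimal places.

40.96

Cells: a = 1192, b = 1493, c = 260, d = 732.
Risk in exposed = 1192/2685 = 0.44395; risk in unexposed = 260/992 = 0.26210.
RR = 0.44395/0.26210 = 1.69383
AR% = (RR − 1)/RR × 100 = (1.69383 − 1)/1.69383 × 100 = 40.9623%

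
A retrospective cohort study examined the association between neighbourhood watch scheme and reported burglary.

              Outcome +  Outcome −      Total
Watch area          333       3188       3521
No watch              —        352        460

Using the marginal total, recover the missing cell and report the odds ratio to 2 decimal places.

0.34

The missing cell is in the unexposed row: 460 − 352 = 108.
So a = 333, b = 3188, c = 108, d = 352.
OR = (a·d)/(b·c) = (333 × 352) / (3188 × 108) = 117216 / 344304 = 0.34044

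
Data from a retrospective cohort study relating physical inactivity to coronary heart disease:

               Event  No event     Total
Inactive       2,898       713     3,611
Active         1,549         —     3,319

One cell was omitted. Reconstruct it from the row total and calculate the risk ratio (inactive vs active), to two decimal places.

The missing cell is in the unexposed row: 3319 − 1549 = 1770.
So a = 2898, b = 713, c = 1549, d = 1770.
RR = [a/(a+b)] / [c/(c+d)] = (2898/3611) / (1549/3319) = 0.80255/0.46671 = 1.71960

1.72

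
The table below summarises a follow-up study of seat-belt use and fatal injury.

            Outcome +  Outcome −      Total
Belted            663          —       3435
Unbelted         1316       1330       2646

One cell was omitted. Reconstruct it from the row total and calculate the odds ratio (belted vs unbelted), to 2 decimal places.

0.24

The missing cell is in the exposed row: 3435 − 663 = 2772.
So a = 663, b = 2772, c = 1316, d = 1330.
OR = (a·d)/(b·c) = (663 × 1330) / (2772 × 1316) = 881790 / 3647952 = 0.24172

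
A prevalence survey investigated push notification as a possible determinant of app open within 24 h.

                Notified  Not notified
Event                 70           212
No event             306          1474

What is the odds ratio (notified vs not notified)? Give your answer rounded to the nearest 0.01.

Reading the table with exposure as columns: a = 70 (Notified, case), b = 306 (Notified, non-case), c = 212 (Not notified, case), d = 1474.
OR = (a·d)/(b·c) = (70 × 1474) / (306 × 212) = 103180 / 64872 = 1.59052
The odds of app open within 24 h are about 1.59 times as high in the notified group.

1.59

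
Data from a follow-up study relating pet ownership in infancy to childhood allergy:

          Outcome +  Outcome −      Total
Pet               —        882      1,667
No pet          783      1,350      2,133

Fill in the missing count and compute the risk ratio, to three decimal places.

The missing cell is in the exposed row: 1667 − 882 = 785.
So a = 785, b = 882, c = 783, d = 1350.
RR = [a/(a+b)] / [c/(c+d)] = (785/1667) / (783/2133) = 0.47091/0.36709 = 1.28281

1.283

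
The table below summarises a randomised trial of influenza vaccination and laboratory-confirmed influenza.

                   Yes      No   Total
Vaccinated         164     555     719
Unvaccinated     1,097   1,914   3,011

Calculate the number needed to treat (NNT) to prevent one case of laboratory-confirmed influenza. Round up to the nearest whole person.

Risk in treated group = 164/719 = 0.22809; risk in control = 1097/3011 = 0.36433.
Absolute risk reduction = 0.36433 − 0.22809 = 0.13624
NNT = 1 / ARR = 1 / 0.13624 = 7.340 → round up → 8

8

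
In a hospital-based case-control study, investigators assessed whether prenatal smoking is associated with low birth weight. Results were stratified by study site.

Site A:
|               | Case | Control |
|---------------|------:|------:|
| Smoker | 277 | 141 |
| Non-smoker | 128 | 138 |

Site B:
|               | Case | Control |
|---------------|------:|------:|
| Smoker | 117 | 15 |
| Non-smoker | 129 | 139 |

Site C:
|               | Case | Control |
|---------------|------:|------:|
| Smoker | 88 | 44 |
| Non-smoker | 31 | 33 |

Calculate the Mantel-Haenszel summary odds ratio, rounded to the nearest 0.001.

2.917

OR_MH = Σ(aᵢdᵢ/nᵢ) / Σ(bᵢcᵢ/nᵢ), where nᵢ is the stratum total.
Stratum 1 (Site A): n = 684; a·d/n = 277·138/684 = 55.8860; b·c/n = 141·128/684 = 26.3860
Stratum 2 (Site B): n = 400; a·d/n = 117·139/400 = 40.6575; b·c/n = 15·129/400 = 4.8375
Stratum 3 (Site C): n = 196; a·d/n = 88·33/196 = 14.8163; b·c/n = 44·31/196 = 6.9592
OR_MH = (55.8860 + 40.6575 + 14.8163) / (26.3860 + 4.8375 + 6.9592) = 111.3598 / 38.1826 = 2.91650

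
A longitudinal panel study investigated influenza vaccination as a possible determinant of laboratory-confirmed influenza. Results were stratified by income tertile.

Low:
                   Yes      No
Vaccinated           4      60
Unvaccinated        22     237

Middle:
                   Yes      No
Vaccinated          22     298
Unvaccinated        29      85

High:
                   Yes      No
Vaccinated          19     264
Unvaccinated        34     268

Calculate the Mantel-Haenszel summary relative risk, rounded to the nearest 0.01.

0.45

RR_MH = Σ(aᵢ·n₀ᵢ/nᵢ) / Σ(cᵢ·n₁ᵢ/nᵢ), with n₁ᵢ = aᵢ+bᵢ (exposed), n₀ᵢ = cᵢ+dᵢ (unexposed), nᵢ = n₁ᵢ+n₀ᵢ.
Stratum 1 (Low): n₁ = 64, n₀ = 259, n = 323; a·n₀/n = 4·259/323 = 3.2074; c·n₁/n = 22·64/323 = 4.3591
Stratum 2 (Middle): n₁ = 320, n₀ = 114, n = 434; a·n₀/n = 22·114/434 = 5.7788; c·n₁/n = 29·320/434 = 21.3825
Stratum 3 (High): n₁ = 283, n₀ = 302, n = 585; a·n₀/n = 19·302/585 = 9.8085; c·n₁/n = 34·283/585 = 16.4479
RR_MH = (3.2074 + 5.7788 + 9.8085) / (4.3591 + 21.3825 + 16.4479) = 18.7948 / 42.1895 = 0.44548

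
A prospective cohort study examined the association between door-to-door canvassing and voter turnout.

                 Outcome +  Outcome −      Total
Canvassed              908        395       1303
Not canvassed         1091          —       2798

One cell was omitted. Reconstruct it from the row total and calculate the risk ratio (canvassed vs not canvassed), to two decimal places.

The missing cell is in the unexposed row: 2798 − 1091 = 1707.
So a = 908, b = 395, c = 1091, d = 1707.
RR = [a/(a+b)] / [c/(c+d)] = (908/1303) / (1091/2798) = 0.69685/0.38992 = 1.78716

1.79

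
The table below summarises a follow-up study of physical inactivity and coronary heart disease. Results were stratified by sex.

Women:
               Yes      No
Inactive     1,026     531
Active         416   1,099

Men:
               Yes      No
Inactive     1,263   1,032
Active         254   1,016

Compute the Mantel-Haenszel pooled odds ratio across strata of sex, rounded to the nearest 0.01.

OR_MH = Σ(aᵢdᵢ/nᵢ) / Σ(bᵢcᵢ/nᵢ), where nᵢ is the stratum total.
Stratum 1 (Women): n = 3072; a·d/n = 1026·1099/3072 = 367.0488; b·c/n = 531·416/3072 = 71.9062
Stratum 2 (Men): n = 3565; a·d/n = 1263·1016/3565 = 359.9461; b·c/n = 1032·254/3565 = 73.5282
OR_MH = (367.0488 + 359.9461) / (71.9062 + 73.5282) = 726.9950 / 145.4344 = 4.99878

5.00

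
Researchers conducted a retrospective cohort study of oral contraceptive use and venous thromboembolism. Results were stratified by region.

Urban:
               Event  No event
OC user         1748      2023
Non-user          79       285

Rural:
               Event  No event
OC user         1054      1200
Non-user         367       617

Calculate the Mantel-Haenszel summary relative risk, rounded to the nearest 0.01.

1.45

RR_MH = Σ(aᵢ·n₀ᵢ/nᵢ) / Σ(cᵢ·n₁ᵢ/nᵢ), with n₁ᵢ = aᵢ+bᵢ (exposed), n₀ᵢ = cᵢ+dᵢ (unexposed), nᵢ = n₁ᵢ+n₀ᵢ.
Stratum 1 (Urban): n₁ = 3771, n₀ = 364, n = 4135; a·n₀/n = 1748·364/4135 = 153.8747; c·n₁/n = 79·3771/4135 = 72.0457
Stratum 2 (Rural): n₁ = 2254, n₀ = 984, n = 3238; a·n₀/n = 1054·984/3238 = 320.3014; c·n₁/n = 367·2254/3238 = 255.4719
RR_MH = (153.8747 + 320.3014) / (72.0457 + 255.4719) = 474.1761 / 327.5176 = 1.44779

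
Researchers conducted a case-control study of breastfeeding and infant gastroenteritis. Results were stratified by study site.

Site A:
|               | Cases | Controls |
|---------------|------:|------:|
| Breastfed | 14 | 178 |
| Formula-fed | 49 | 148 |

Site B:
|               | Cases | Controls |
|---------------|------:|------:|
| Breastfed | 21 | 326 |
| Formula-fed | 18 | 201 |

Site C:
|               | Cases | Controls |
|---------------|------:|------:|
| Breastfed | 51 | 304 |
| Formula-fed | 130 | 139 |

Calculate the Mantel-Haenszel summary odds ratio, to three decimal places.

OR_MH = Σ(aᵢdᵢ/nᵢ) / Σ(bᵢcᵢ/nᵢ), where nᵢ is the stratum total.
Stratum 1 (Site A): n = 389; a·d/n = 14·148/389 = 5.3265; b·c/n = 178·49/389 = 22.4216
Stratum 2 (Site B): n = 566; a·d/n = 21·201/566 = 7.4576; b·c/n = 326·18/566 = 10.3675
Stratum 3 (Site C): n = 624; a·d/n = 51·139/624 = 11.3606; b·c/n = 304·130/624 = 63.3333
OR_MH = (5.3265 + 7.4576 + 11.3606) / (22.4216 + 10.3675 + 63.3333) = 24.1447 / 96.1224 = 0.25119

0.251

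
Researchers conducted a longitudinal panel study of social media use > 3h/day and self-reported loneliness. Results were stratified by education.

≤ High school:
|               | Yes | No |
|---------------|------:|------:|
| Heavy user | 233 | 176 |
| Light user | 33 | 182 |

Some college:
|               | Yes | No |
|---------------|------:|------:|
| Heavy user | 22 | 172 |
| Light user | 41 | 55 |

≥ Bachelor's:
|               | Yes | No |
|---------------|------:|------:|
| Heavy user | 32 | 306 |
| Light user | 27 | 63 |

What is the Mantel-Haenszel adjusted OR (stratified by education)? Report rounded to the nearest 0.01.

OR_MH = Σ(aᵢdᵢ/nᵢ) / Σ(bᵢcᵢ/nᵢ), where nᵢ is the stratum total.
Stratum 1 (≤ High school): n = 624; a·d/n = 233·182/624 = 67.9583; b·c/n = 176·33/624 = 9.3077
Stratum 2 (Some college): n = 290; a·d/n = 22·55/290 = 4.1724; b·c/n = 172·41/290 = 24.3172
Stratum 3 (≥ Bachelor's): n = 428; a·d/n = 32·63/428 = 4.7103; b·c/n = 306·27/428 = 19.3037
OR_MH = (67.9583 + 4.1724 + 4.7103) / (9.3077 + 24.3172 + 19.3037) = 76.8410 / 52.9287 = 1.45178

1.45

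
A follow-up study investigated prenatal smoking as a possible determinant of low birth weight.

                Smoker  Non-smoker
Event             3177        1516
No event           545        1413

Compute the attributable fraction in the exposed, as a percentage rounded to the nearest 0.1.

Reading the table with exposure as columns: a = 3177 (Smoker, case), b = 545 (Smoker, non-case), c = 1516 (Non-smoker, case), d = 1413.
Risk in exposed = 3177/3722 = 0.85357; risk in unexposed = 1516/2929 = 0.51758.
RR = 0.85357/0.51758 = 1.64915
AR% = (RR − 1)/RR × 100 = (1.64915 − 1)/1.64915 × 100 = 39.3628%

39.4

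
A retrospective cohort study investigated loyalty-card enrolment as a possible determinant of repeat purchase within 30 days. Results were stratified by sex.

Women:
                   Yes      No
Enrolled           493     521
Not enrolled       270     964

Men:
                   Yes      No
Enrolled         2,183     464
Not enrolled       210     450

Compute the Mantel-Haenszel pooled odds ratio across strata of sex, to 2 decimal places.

5.52

OR_MH = Σ(aᵢdᵢ/nᵢ) / Σ(bᵢcᵢ/nᵢ), where nᵢ is the stratum total.
Stratum 1 (Women): n = 2248; a·d/n = 493·964/2248 = 211.4110; b·c/n = 521·270/2248 = 62.5756
Stratum 2 (Men): n = 3307; a·d/n = 2183·450/3307 = 297.0517; b·c/n = 464·210/3307 = 29.4648
OR_MH = (211.4110 + 297.0517) / (62.5756 + 29.4648) = 508.4627 / 92.0404 = 5.52434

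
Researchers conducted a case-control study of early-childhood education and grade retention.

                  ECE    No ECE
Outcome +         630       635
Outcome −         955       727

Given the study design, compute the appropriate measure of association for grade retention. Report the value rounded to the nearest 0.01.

0.76

Reading the table with exposure as columns: a = 630 (ECE, case), b = 955 (ECE, non-case), c = 635 (No ECE, case), d = 727.
This is a case-control study: participants were sampled on outcome status, so risks in the source population cannot be estimated directly — relative risk is not valid here. The odds ratio is the appropriate measure.
OR = (a·d)/(b·c) = (630 × 727) / (955 × 635) = 458010 / 606425 = 0.75526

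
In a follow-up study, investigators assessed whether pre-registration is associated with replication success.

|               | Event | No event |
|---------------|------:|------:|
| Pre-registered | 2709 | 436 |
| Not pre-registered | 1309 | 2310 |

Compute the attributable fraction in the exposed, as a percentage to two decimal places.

58.01

Cells: a = 2709, b = 436, c = 1309, d = 2310.
Risk in exposed = 2709/3145 = 0.86137; risk in unexposed = 1309/3619 = 0.36170.
RR = 0.86137/0.36170 = 2.38143
AR% = (RR − 1)/RR × 100 = (2.38143 − 1)/2.38143 × 100 = 58.0084%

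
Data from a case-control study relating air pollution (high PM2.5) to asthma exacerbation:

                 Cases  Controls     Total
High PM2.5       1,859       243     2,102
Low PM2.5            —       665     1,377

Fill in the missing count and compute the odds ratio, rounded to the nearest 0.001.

The missing cell is in the unexposed row: 1377 − 665 = 712.
So a = 1859, b = 243, c = 712, d = 665.
OR = (a·d)/(b·c) = (1859 × 665) / (243 × 712) = 1236235 / 173016 = 7.14521

7.145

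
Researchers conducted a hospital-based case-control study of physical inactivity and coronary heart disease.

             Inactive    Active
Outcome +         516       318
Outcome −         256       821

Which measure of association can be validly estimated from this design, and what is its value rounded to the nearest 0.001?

5.204

Reading the table with exposure as columns: a = 516 (Inactive, case), b = 256 (Inactive, non-case), c = 318 (Active, case), d = 821.
This is a hospital-based case-control study: participants were sampled on outcome status, so risks in the source population cannot be estimated directly — relative risk is not valid here. The odds ratio is the appropriate measure.
OR = (a·d)/(b·c) = (516 × 821) / (256 × 318) = 423636 / 81408 = 5.20386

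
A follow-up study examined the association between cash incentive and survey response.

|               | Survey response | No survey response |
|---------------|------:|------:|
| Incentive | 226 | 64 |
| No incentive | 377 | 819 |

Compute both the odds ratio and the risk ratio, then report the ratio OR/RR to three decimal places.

3.103

Cells: a = 226, b = 64, c = 377, d = 819.
OR = (226·819)/(64·377) = 185094/24128 = 7.67134
Risk in exposed = 226/290 = 0.77931; risk in unexposed = 377/1196 = 0.31522; RR = 2.47229
OR/RR = 7.67134 / 2.47229 = 3.10292
The outcome is not rare, so the OR lies further from 1 than the RR.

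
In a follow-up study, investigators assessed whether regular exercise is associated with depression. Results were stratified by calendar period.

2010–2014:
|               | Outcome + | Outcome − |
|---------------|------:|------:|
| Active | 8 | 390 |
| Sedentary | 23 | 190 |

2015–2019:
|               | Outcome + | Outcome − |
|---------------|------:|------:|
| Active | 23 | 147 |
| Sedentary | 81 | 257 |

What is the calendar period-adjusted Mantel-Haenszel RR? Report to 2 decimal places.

0.43

RR_MH = Σ(aᵢ·n₀ᵢ/nᵢ) / Σ(cᵢ·n₁ᵢ/nᵢ), with n₁ᵢ = aᵢ+bᵢ (exposed), n₀ᵢ = cᵢ+dᵢ (unexposed), nᵢ = n₁ᵢ+n₀ᵢ.
Stratum 1 (2010–2014): n₁ = 398, n₀ = 213, n = 611; a·n₀/n = 8·213/611 = 2.7889; c·n₁/n = 23·398/611 = 14.9820
Stratum 2 (2015–2019): n₁ = 170, n₀ = 338, n = 508; a·n₀/n = 23·338/508 = 15.3031; c·n₁/n = 81·170/508 = 27.1063
RR_MH = (2.7889 + 15.3031) / (14.9820 + 27.1063) = 18.0920 / 42.0883 = 0.42986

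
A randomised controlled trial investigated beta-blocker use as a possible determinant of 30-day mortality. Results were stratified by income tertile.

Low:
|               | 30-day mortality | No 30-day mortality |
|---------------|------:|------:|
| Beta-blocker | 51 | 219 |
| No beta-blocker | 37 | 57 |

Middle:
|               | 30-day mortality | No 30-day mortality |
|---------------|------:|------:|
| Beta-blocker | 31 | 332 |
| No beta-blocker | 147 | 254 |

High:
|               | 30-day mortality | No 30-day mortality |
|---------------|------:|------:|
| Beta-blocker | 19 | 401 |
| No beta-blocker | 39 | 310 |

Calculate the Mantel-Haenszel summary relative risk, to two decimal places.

0.32

RR_MH = Σ(aᵢ·n₀ᵢ/nᵢ) / Σ(cᵢ·n₁ᵢ/nᵢ), with n₁ᵢ = aᵢ+bᵢ (exposed), n₀ᵢ = cᵢ+dᵢ (unexposed), nᵢ = n₁ᵢ+n₀ᵢ.
Stratum 1 (Low): n₁ = 270, n₀ = 94, n = 364; a·n₀/n = 51·94/364 = 13.1703; c·n₁/n = 37·270/364 = 27.4451
Stratum 2 (Middle): n₁ = 363, n₀ = 401, n = 764; a·n₀/n = 31·401/764 = 16.2709; c·n₁/n = 147·363/764 = 69.8442
Stratum 3 (High): n₁ = 420, n₀ = 349, n = 769; a·n₀/n = 19·349/769 = 8.6229; c·n₁/n = 39·420/769 = 21.3004
RR_MH = (13.1703 + 16.2709 + 8.6229) / (27.4451 + 69.8442 + 21.3004) = 38.0642 / 118.5897 = 0.32097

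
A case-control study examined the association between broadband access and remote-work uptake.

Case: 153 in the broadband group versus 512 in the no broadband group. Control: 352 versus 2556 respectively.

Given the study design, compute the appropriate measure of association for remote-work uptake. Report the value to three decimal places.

2.170

From the description: a = 153, b = 352, c = 512, d = 2556.
This is a case-control study: participants were sampled on outcome status, so risks in the source population cannot be estimated directly — relative risk is not valid here. The odds ratio is the appropriate measure.
OR = (a·d)/(b·c) = (153 × 2556) / (352 × 512) = 391068 / 180224 = 2.16990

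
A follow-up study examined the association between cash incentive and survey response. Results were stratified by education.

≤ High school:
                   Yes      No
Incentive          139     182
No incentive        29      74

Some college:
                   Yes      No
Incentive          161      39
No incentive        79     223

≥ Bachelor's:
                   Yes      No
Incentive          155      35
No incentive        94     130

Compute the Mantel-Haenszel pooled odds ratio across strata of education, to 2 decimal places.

OR_MH = Σ(aᵢdᵢ/nᵢ) / Σ(bᵢcᵢ/nᵢ), where nᵢ is the stratum total.
Stratum 1 (≤ High school): n = 424; a·d/n = 139·74/424 = 24.2594; b·c/n = 182·29/424 = 12.4481
Stratum 2 (Some college): n = 502; a·d/n = 161·223/502 = 71.5199; b·c/n = 39·79/502 = 6.1375
Stratum 3 (≥ Bachelor's): n = 414; a·d/n = 155·130/414 = 48.6715; b·c/n = 35·94/414 = 7.9469
OR_MH = (24.2594 + 71.5199 + 48.6715) / (12.4481 + 6.1375 + 7.9469) = 144.4509 / 26.5324 = 5.44431

5.44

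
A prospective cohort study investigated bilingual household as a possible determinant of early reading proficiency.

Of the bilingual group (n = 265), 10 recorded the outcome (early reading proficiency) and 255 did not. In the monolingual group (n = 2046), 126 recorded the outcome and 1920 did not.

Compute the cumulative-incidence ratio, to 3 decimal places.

0.613

From the description: a = 10, b = 255, c = 126, d = 1920.
Risk in exposed = 10/265 = 0.03774; risk in unexposed = 126/2046 = 0.06158.
RR = 0.03774 / 0.06158 = 0.61276
The risk is 39% lower among the exposed than among the unexposed.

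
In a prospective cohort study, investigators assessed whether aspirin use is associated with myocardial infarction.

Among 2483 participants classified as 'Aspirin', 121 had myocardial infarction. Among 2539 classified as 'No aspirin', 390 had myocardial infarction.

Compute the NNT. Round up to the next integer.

Risk in treated group = 121/2483 = 0.04873; risk in control = 390/2539 = 0.15360.
Absolute risk reduction = 0.15360 − 0.04873 = 0.10487
NNT = 1 / ARR = 1 / 0.10487 = 9.535 → round up → 10

10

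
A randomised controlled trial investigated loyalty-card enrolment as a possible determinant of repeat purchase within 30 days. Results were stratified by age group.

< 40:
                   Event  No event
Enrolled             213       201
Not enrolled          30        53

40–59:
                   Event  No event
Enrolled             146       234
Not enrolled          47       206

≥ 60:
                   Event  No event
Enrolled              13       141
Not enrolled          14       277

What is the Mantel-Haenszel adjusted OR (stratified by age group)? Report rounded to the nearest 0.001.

OR_MH = Σ(aᵢdᵢ/nᵢ) / Σ(bᵢcᵢ/nᵢ), where nᵢ is the stratum total.
Stratum 1 (< 40): n = 497; a·d/n = 213·53/497 = 22.7143; b·c/n = 201·30/497 = 12.1328
Stratum 2 (40–59): n = 633; a·d/n = 146·206/633 = 47.5134; b·c/n = 234·47/633 = 17.3744
Stratum 3 (≥ 60): n = 445; a·d/n = 13·277/445 = 8.0921; b·c/n = 141·14/445 = 4.4360
OR_MH = (22.7143 + 47.5134 + 8.0921) / (12.1328 + 17.3744 + 4.4360) = 78.3198 / 33.9432 = 2.30738

2.307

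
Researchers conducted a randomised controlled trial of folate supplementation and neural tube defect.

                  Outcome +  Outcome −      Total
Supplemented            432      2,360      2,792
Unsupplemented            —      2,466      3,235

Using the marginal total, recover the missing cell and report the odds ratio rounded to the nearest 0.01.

0.59

The missing cell is in the unexposed row: 3235 − 2466 = 769.
So a = 432, b = 2360, c = 769, d = 2466.
OR = (a·d)/(b·c) = (432 × 2466) / (2360 × 769) = 1065312 / 1814840 = 0.58700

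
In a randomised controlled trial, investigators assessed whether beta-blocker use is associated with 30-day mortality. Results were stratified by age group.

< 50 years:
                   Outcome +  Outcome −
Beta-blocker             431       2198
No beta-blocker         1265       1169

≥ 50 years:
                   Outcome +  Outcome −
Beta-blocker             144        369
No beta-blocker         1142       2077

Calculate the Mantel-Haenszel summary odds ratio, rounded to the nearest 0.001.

OR_MH = Σ(aᵢdᵢ/nᵢ) / Σ(bᵢcᵢ/nᵢ), where nᵢ is the stratum total.
Stratum 1 (< 50 years): n = 5063; a·d/n = 431·1169/5063 = 99.5139; b·c/n = 2198·1265/5063 = 549.1744
Stratum 2 (≥ 50 years): n = 3732; a·d/n = 144·2077/3732 = 80.1415; b·c/n = 369·1142/3732 = 112.9148
OR_MH = (99.5139 + 80.1415) / (549.1744 + 112.9148) = 179.6554 / 662.0892 = 0.27135

0.271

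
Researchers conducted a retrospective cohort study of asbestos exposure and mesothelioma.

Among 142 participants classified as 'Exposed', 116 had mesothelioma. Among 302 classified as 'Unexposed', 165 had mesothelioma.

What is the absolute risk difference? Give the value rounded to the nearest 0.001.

From the description: a = 116, b = 26, c = 165, d = 137.
Risk in exposed = 116/142 = 0.816901; risk in unexposed = 165/302 = 0.546358.
Risk difference = 0.816901 − 0.546358 = 0.270544

0.271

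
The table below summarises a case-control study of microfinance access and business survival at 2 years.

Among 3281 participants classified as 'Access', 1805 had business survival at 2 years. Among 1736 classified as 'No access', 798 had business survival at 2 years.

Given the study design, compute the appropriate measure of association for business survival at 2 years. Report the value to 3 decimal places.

1.437

From the description: a = 1805, b = 1476, c = 798, d = 938.
This is a case-control study: participants were sampled on outcome status, so risks in the source population cannot be estimated directly — relative risk is not valid here. The odds ratio is the appropriate measure.
OR = (a·d)/(b·c) = (1805 × 938) / (1476 × 798) = 1693090 / 1177848 = 1.43744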